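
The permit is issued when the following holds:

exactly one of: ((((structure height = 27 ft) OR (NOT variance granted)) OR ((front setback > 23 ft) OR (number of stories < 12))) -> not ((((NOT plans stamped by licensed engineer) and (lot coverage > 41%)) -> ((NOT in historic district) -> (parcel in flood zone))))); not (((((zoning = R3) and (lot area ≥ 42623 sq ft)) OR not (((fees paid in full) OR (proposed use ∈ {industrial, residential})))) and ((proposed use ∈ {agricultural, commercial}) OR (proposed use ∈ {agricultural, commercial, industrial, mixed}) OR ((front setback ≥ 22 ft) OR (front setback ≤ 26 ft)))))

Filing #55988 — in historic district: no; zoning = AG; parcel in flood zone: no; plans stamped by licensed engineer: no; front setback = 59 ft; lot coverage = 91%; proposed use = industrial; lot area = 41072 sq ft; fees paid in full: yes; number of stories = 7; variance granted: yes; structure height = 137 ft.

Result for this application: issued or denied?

Atomic conditions:
  structure height = 27 ft: 137 == 27 is false
  NOT variance granted: yes → false
  front setback > 23 ft: 59 > 23 is true
  number of stories < 12: 7 < 12 is true
  NOT plans stamped by licensed engineer: no → true
  lot coverage > 41%: 91 > 41 is true
  NOT in historic district: no → true
  parcel in flood zone: no → false
  zoning = R3: AG == R3 is false
  lot area ≥ 42623 sq ft: 41072 ≥ 42623 is false
  fees paid in full: yes → true
  proposed use ∈ {industrial, residential}: industrial is in the set → true
  proposed use ∈ {agricultural, commercial}: industrial is not in the set → false
  proposed use ∈ {agricultural, commercial, industrial, mixed}: industrial is in the set → true
  front setback ≥ 22 ft: 59 ≥ 22 is true
  front setback ≤ 26 ft: 59 ≤ 26 is false
Combine:
[1.1.1] false OR false = false
[1.1.2] true OR true = true
[1.1] false OR true = true
[1.2.1.1] true AND true = true
[1.2.1.2] true → false = false
[1.2.1] true → false = false
[1.2] NOT false = true
[1] true → true = true
[2.1.1.1] false AND false = false
[2.1.1.2.1] true OR true = true
[2.1.1.2] NOT true = false
[2.1.1] false OR false = false
[2.1.2.3] true OR false = true
[2.1.2] false OR true OR true = true
[2.1] false AND true = false
[2] NOT false = true
[root] exactly-one(true, true) = false
Overall: false → denied

Denied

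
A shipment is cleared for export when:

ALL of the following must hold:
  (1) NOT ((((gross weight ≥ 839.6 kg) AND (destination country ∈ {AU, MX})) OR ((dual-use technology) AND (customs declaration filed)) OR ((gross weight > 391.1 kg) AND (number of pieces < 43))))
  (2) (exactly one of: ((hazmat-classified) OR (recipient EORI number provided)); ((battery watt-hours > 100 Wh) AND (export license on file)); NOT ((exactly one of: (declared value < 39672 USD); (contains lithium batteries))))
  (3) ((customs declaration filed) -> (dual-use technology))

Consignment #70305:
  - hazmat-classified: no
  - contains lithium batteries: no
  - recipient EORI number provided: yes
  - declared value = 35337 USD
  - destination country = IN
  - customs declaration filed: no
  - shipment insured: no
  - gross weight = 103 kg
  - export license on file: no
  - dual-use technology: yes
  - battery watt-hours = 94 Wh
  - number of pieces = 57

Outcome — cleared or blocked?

Cleared

Atomic conditions:
  gross weight ≥ 839.6 kg: 103 ≥ 839.6 is false
  destination country ∈ {AU, MX}: IN is not in the set → false
  dual-use technology: yes → true
  customs declaration filed: no → false
  gross weight > 391.1 kg: 103 > 391.1 is false
  number of pieces < 43: 57 < 43 is false
  hazmat-classified: no → false
  recipient EORI number provided: yes → true
  battery watt-hours > 100 Wh: 94 > 100 is false
  export license on file: no → false
  declared value < 39672 USD: 35337 < 39672 is true
  contains lithium batteries: no → false
Combine:
[1.1.1] false AND false = false
[1.1.2] true AND false = false
[1.1.3] false AND false = false
[1.1] false OR false OR false = false
[1] NOT false = true
[2.1] false OR true = true
[2.2] false AND false = false
[2.3.1] exactly-one(true, false) = true
[2.3] NOT true = false
[2] exactly-one(true, false, false) = true
[3] false → true (antecedent false ⇒ implication holds) = true
[root] true AND true AND true = true
Overall: true → cleared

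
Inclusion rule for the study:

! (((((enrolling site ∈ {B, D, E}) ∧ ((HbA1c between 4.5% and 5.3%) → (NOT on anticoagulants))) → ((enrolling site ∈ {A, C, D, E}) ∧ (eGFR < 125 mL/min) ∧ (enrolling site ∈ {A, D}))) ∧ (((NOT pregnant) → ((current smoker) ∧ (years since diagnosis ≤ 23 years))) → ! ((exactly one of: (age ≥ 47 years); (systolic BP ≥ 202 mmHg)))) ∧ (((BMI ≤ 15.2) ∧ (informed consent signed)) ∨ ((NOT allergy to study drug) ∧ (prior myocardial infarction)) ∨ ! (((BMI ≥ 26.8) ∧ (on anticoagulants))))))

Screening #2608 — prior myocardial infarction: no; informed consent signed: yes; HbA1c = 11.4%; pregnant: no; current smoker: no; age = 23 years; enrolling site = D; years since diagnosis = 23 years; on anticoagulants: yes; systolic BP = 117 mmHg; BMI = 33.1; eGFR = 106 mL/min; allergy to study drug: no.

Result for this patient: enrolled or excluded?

Atomic conditions:
  enrolling site ∈ {B, D, E}: D is in the set → true
  HbA1c between 4.5% and 5.3%: 11.4 in [4.5, 5.3] is false
  NOT on anticoagulants: yes → false
  enrolling site ∈ {A, C, D, E}: D is in the set → true
  eGFR < 125 mL/min: 106 < 125 is true
  enrolling site ∈ {A, D}: D is in the set → true
  NOT pregnant: no → true
  current smoker: no → false
  years since diagnosis ≤ 23 years: 23 ≤ 23 is true
  age ≥ 47 years: 23 ≥ 47 is false
  systolic BP ≥ 202 mmHg: 117 ≥ 202 is false
  BMI ≤ 15.2: 33.1 ≤ 15.2 is false
  informed consent signed: yes → true
  NOT allergy to study drug: no → true
  prior myocardial infarction: no → false
  BMI ≥ 26.8: 33.1 ≥ 26.8 is true
  on anticoagulants: yes → true
Combine:
[1.1.1.2] false → false (antecedent false ⇒ implication holds) = true
[1.1.1] true AND true = true
[1.1.2] true AND true AND true = true
[1.1] true → true = true
[1.2.1.2] false AND true = false
[1.2.1] true → false = false
[1.2.2.1] exactly-one(false, false) = false
[1.2.2] NOT false = true
[1.2] false → true (antecedent false ⇒ implication holds) = true
[1.3.1] false AND true = false
[1.3.2] true AND false = false
[1.3.3.1] true AND true = true
[1.3.3] NOT true = false
[1.3] false OR false OR false = false
[1] true AND true AND false = false
[root] NOT false = true
Overall: true → enrolled

Enrolled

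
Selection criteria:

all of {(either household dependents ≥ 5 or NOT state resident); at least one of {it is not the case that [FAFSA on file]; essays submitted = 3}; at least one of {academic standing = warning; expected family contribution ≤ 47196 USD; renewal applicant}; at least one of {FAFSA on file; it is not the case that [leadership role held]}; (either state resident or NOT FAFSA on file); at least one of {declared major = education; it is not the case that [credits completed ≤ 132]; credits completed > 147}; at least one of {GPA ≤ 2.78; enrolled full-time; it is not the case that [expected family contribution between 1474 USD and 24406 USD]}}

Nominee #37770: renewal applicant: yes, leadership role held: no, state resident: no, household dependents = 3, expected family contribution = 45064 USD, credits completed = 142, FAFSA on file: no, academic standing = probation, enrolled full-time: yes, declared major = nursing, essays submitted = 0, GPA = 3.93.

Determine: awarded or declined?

Atomic conditions:
  household dependents ≥ 5: 3 ≥ 5 is false
  NOT state resident: no → true
  FAFSA on file: no → false
  essays submitted = 3: 0 == 3 is false
  academic standing = warning: probation == warning is false
  expected family contribution ≤ 47196 USD: 45064 ≤ 47196 is true
  renewal applicant: yes → true
  leadership role held: no → false
  state resident: no → false
  NOT FAFSA on file: no → true
  declared major = education: nursing == education is false
  credits completed ≤ 132: 142 ≤ 132 is false
  credits completed > 147: 142 > 147 is false
  GPA ≤ 2.78: 3.93 ≤ 2.78 is false
  enrolled full-time: yes → true
  expected family contribution between 1474 USD and 24406 USD: 45064 in [1474, 24406] is false
Combine:
[1] false OR true = true
[2.1] NOT false = true
[2] true OR false = true
[3] false OR true OR true = true
[4.2] NOT false = true
[4] false OR true = true
[5] false OR true = true
[6.2] NOT false = true
[6] false OR true OR false = true
[7.3] NOT false = true
[7] false OR true OR true = true
[root] true AND true AND true AND true AND true AND true AND true = true
Overall: true → awarded

Awarded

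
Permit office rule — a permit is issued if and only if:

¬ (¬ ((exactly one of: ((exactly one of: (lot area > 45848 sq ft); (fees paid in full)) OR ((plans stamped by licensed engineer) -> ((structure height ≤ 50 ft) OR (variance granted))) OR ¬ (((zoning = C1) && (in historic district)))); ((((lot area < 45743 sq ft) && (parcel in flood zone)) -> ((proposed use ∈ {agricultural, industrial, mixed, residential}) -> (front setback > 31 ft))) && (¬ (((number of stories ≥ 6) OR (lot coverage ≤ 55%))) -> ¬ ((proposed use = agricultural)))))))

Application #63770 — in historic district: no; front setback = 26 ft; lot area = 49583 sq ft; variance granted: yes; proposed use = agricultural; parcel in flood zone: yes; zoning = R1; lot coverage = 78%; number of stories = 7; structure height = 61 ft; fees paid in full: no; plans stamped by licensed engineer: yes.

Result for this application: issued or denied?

Denied

Atomic conditions:
  lot area > 45848 sq ft: 49583 > 45848 is true
  fees paid in full: no → false
  plans stamped by licensed engineer: yes → true
  structure height ≤ 50 ft: 61 ≤ 50 is false
  variance granted: yes → true
  zoning = C1: R1 == C1 is false
  in historic district: no → false
  lot area < 45743 sq ft: 49583 < 45743 is false
  parcel in flood zone: yes → true
  proposed use ∈ {agricultural, industrial, mixed, residential}: agricultural is in the set → true
  front setback > 31 ft: 26 > 31 is false
  number of stories ≥ 6: 7 ≥ 6 is true
  lot coverage ≤ 55%: 78 ≤ 55 is false
  proposed use = agricultural: agricultural == agricultural is true
Combine:
[1.1.1.1] exactly-one(true, false) = true
[1.1.1.2.2] false OR true = true
[1.1.1.2] true → true = true
[1.1.1.3.1] false AND false = false
[1.1.1.3] NOT false = true
[1.1.1] true OR true OR true = true
[1.1.2.1.1] false AND true = false
[1.1.2.1.2] true → false = false
[1.1.2.1] false → false (antecedent false ⇒ implication holds) = true
[1.1.2.2.1.1] true OR false = true
[1.1.2.2.1] NOT true = false
[1.1.2.2.2] NOT true = false
[1.1.2.2] false → false (antecedent false ⇒ implication holds) = true
[1.1.2] true AND true = true
[1.1] exactly-one(true, true) = false
[1] NOT false = true
[root] NOT true = false
Overall: false → denied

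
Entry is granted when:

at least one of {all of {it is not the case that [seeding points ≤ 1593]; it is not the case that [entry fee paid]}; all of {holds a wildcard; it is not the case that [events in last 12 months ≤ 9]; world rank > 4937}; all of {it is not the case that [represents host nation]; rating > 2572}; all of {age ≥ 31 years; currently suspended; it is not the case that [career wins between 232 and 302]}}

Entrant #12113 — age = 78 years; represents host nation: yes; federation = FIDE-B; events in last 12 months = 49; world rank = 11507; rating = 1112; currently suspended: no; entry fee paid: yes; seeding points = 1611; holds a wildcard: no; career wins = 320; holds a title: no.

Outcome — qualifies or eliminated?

Eliminated

Atomic conditions:
  seeding points ≤ 1593: 1611 ≤ 1593 is false
  entry fee paid: yes → true
  holds a wildcard: no → false
  events in last 12 months ≤ 9: 49 ≤ 9 is false
  world rank > 4937: 11507 > 4937 is true
  represents host nation: yes → true
  rating > 2572: 1112 > 2572 is false
  age ≥ 31 years: 78 ≥ 31 is true
  currently suspended: no → false
  career wins between 232 and 302: 320 in [232, 302] is false
Combine:
[1.1] NOT false = true
[1.2] NOT true = false
[1] true AND false = false
[2.2] NOT false = true
[2] false AND true AND true = false
[3.1] NOT true = false
[3] false AND false = false
[4.3] NOT false = true
[4] true AND false AND true = false
[root] false OR false OR false OR false = false
Overall: false → eliminated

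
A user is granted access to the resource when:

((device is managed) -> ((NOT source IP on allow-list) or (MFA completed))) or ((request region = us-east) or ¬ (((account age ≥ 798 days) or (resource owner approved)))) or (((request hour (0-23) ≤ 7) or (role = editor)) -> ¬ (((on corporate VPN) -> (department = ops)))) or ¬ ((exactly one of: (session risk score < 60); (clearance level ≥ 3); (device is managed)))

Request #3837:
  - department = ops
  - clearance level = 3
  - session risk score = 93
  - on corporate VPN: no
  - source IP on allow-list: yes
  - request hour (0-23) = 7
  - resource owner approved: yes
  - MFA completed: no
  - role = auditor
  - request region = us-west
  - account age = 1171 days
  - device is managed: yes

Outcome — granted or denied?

Atomic conditions:
  device is managed: yes → true
  NOT source IP on allow-list: yes → false
  MFA completed: no → false
  request region = us-east: us-west == us-east is false
  account age ≥ 798 days: 1171 ≥ 798 is true
  resource owner approved: yes → true
  request hour (0-23) ≤ 7: 7 ≤ 7 is true
  role = editor: auditor == editor is false
  on corporate VPN: no → false
  department = ops: ops == ops is true
  session risk score < 60: 93 < 60 is false
  clearance level ≥ 3: 3 ≥ 3 is true
Combine:
[1.2] false OR false = false
[1] true → false = false
[2.2.1] true OR true = true
[2.2] NOT true = false
[2] false OR false = false
[3.1] true OR false = true
[3.2.1] false → true (antecedent false ⇒ implication holds) = true
[3.2] NOT true = false
[3] true → false = false
[4.1] exactly-one(false, true, true) = false
[4] NOT false = true
[root] false OR false OR false OR true = true
Overall: true → granted

Granted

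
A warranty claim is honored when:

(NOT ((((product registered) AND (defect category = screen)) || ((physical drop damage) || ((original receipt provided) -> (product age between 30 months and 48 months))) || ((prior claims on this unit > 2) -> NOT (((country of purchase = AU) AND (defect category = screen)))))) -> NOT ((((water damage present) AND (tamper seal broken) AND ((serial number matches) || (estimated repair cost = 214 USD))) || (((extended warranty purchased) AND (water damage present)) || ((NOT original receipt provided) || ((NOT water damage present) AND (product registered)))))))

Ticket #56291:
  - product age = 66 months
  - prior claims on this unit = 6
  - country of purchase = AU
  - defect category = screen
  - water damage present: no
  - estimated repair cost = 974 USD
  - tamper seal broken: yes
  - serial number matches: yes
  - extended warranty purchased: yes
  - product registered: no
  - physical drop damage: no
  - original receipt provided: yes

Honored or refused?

Atomic conditions:
  product registered: no → false
  defect category = screen: screen == screen is true
  physical drop damage: no → false
  original receipt provided: yes → true
  product age between 30 months and 48 months: 66 in [30, 48] is false
  prior claims on this unit > 2: 6 > 2 is true
  country of purchase = AU: AU == AU is true
  water damage present: no → false
  tamper seal broken: yes → true
  serial number matches: yes → true
  estimated repair cost = 214 USD: 974 == 214 is false
  extended warranty purchased: yes → true
  NOT original receipt provided: yes → false
  NOT water damage present: no → true
Combine:
[1.1.1] false AND true = false
[1.1.2.2] true → false = false
[1.1.2] false OR false = false
[1.1.3.2.1] true AND true = true
[1.1.3.2] NOT true = false
[1.1.3] true → false = false
[1.1] false OR false OR false = false
[1] NOT false = true
[2.1.1.3] true OR false = true
[2.1.1] false AND true AND true = false
[2.1.2.1] true AND false = false
[2.1.2.2.2] true AND false = false
[2.1.2.2] false OR false = false
[2.1.2] false OR false = false
[2.1] false OR false = false
[2] NOT false = true
[root] true → true = true
Overall: true → honored

Honored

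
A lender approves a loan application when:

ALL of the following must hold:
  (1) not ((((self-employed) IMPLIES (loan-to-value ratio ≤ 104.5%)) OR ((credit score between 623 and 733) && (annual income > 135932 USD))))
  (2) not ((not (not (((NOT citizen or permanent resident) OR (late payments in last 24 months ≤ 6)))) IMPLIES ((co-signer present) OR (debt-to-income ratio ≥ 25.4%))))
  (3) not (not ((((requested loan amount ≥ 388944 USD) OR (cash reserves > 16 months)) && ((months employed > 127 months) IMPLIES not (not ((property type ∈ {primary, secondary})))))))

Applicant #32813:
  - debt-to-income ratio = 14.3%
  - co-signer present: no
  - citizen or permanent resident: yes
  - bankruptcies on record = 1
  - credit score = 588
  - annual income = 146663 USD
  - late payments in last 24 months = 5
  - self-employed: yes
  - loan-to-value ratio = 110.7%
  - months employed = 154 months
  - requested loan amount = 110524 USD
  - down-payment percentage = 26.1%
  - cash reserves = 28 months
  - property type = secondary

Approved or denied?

Atomic conditions:
  self-employed: yes → true
  loan-to-value ratio ≤ 104.5%: 110.7 ≤ 104.5 is false
  credit score between 623 and 733: 588 in [623, 733] is false
  annual income > 135932 USD: 146663 > 135932 is true
  NOT citizen or permanent resident: yes → false
  late payments in last 24 months ≤ 6: 5 ≤ 6 is true
  co-signer present: no → false
  debt-to-income ratio ≥ 25.4%: 14.3 ≥ 25.4 is false
  requested loan amount ≥ 388944 USD: 110524 ≥ 388944 is false
  cash reserves > 16 months: 28 > 16 is true
  months employed > 127 months: 154 > 127 is true
  property type ∈ {primary, secondary}: secondary is in the set → true
Combine:
[1.1.1] true → false = false
[1.1.2] false AND true = false
[1.1] false OR false = false
[1] NOT false = true
[2.1.1.1.1] false OR true = true
[2.1.1.1] NOT true = false
[2.1.1] NOT false = true
[2.1.2] false OR false = false
[2.1] true → false = false
[2] NOT false = true
[3.1.1.1] false OR true = true
[3.1.1.2.2.1] NOT true = false
[3.1.1.2.2] NOT false = true
[3.1.1.2] true → true = true
[3.1.1] true AND true = true
[3.1] NOT true = false
[3] NOT false = true
[root] true AND true AND true = true
Overall: true → approved

Approved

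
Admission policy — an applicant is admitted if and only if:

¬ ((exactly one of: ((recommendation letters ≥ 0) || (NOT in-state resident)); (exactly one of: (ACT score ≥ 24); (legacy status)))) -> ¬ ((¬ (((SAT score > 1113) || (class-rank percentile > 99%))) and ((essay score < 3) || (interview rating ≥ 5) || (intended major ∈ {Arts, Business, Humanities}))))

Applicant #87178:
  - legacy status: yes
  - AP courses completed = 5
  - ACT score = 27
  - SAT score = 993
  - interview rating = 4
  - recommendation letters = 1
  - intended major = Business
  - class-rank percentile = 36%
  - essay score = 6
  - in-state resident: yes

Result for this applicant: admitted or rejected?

Admitted

Atomic conditions:
  recommendation letters ≥ 0: 1 ≥ 0 is true
  NOT in-state resident: yes → false
  ACT score ≥ 24: 27 ≥ 24 is true
  legacy status: yes → true
  SAT score > 1113: 993 > 1113 is false
  class-rank percentile > 99%: 36 > 99 is false
  essay score < 3: 6 < 3 is false
  interview rating ≥ 5: 4 ≥ 5 is false
  intended major ∈ {Arts, Business, Humanities}: Business is in the set → true
Combine:
[1.1.1] true OR false = true
[1.1.2] exactly-one(true, true) = false
[1.1] exactly-one(true, false) = true
[1] NOT true = false
[2.1.1.1] false OR false = false
[2.1.1] NOT false = true
[2.1.2] false OR false OR true = true
[2.1] true AND true = true
[2] NOT true = false
[root] false → false (antecedent false ⇒ implication holds) = true
Overall: true → admitted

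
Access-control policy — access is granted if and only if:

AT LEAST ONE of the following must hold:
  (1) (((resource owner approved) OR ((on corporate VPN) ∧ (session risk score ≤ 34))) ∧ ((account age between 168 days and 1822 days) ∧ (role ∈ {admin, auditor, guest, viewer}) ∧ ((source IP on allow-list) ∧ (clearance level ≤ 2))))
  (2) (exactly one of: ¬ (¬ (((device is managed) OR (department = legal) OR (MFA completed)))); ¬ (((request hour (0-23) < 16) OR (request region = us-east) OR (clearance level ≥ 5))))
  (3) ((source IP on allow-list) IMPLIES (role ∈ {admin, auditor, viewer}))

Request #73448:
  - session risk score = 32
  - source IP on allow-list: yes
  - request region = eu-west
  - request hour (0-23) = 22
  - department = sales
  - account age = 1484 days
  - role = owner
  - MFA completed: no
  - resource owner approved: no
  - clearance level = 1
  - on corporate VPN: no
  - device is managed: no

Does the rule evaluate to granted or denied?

Atomic conditions:
  resource owner approved: no → false
  on corporate VPN: no → false
  session risk score ≤ 34: 32 ≤ 34 is true
  account age between 168 days and 1822 days: 1484 in [168, 1822] is true
  role ∈ {admin, auditor, guest, viewer}: owner is not in the set → false
  source IP on allow-list: yes → true
  clearance level ≤ 2: 1 ≤ 2 is true
  device is managed: no → false
  department = legal: sales == legal is false
  MFA completed: no → false
  request hour (0-23) < 16: 22 < 16 is false
  request region = us-east: eu-west == us-east is false
  clearance level ≥ 5: 1 ≥ 5 is false
  role ∈ {admin, auditor, viewer}: owner is not in the set → false
Combine:
[1.1.2] false AND true = false
[1.1] false OR false = false
[1.2.3] true AND true = true
[1.2] true AND false AND true = false
[1] false AND false = false
[2.1.1.1] false OR false OR false = false
[2.1.1] NOT false = true
[2.1] NOT true = false
[2.2.1] false OR false OR false = false
[2.2] NOT false = true
[2] exactly-one(false, true) = true
[3] true → false = false
[root] false OR true OR false = true
Overall: true → granted

Granted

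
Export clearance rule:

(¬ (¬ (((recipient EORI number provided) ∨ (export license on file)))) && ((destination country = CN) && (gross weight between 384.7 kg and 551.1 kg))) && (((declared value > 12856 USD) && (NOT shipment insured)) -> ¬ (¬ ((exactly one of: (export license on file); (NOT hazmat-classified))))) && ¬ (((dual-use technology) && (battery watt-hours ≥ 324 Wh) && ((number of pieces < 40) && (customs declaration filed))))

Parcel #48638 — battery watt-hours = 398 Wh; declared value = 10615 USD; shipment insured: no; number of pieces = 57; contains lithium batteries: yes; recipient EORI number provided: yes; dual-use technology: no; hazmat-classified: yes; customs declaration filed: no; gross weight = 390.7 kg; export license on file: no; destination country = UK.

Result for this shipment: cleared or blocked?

Blocked

Atomic conditions:
  recipient EORI number provided: yes → true
  export license on file: no → false
  destination country = CN: UK == CN is false
  gross weight between 384.7 kg and 551.1 kg: 390.7 in [384.7, 551.1] is true
  declared value > 12856 USD: 10615 > 12856 is false
  NOT shipment insured: no → true
  NOT hazmat-classified: yes → false
  dual-use technology: no → false
  battery watt-hours ≥ 324 Wh: 398 ≥ 324 is true
  number of pieces < 40: 57 < 40 is false
  customs declaration filed: no → false
Combine:
[1.1.1.1] true OR false = true
[1.1.1] NOT true = false
[1.1] NOT false = true
[1.2] false AND true = false
[1] true AND false = false
[2.1] false AND true = false
[2.2.1.1] exactly-one(false, false) = false
[2.2.1] NOT false = true
[2.2] NOT true = false
[2] false → false (antecedent false ⇒ implication holds) = true
[3.1.3] false AND false = false
[3.1] false AND true AND false = false
[3] NOT false = true
[root] false AND true AND true = false
Overall: false → blocked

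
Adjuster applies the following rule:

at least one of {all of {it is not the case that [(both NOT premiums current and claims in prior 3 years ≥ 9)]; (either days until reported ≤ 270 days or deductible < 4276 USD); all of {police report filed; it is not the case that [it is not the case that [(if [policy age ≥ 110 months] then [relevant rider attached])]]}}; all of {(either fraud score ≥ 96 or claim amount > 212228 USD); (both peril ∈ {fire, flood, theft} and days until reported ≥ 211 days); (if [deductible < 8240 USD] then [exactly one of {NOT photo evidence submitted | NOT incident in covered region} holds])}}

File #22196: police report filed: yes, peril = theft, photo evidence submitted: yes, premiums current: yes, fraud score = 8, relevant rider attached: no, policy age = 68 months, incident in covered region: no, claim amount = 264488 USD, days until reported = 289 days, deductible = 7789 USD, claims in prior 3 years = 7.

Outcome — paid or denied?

Paid

Atomic conditions:
  NOT premiums current: yes → false
  claims in prior 3 years ≥ 9: 7 ≥ 9 is false
  days until reported ≤ 270 days: 289 ≤ 270 is false
  deductible < 4276 USD: 7789 < 4276 is false
  police report filed: yes → true
  policy age ≥ 110 months: 68 ≥ 110 is false
  relevant rider attached: no → false
  fraud score ≥ 96: 8 ≥ 96 is false
  claim amount > 212228 USD: 264488 > 212228 is true
  peril ∈ {fire, flood, theft}: theft is in the set → true
  days until reported ≥ 211 days: 289 ≥ 211 is true
  deductible < 8240 USD: 7789 < 8240 is true
  NOT photo evidence submitted: yes → false
  NOT incident in covered region: no → true
Combine:
[1.1.1] false AND false = false
[1.1] NOT false = true
[1.2] false OR false = false
[1.3.2.1.1] false → false (antecedent false ⇒ implication holds) = true
[1.3.2.1] NOT true = false
[1.3.2] NOT false = true
[1.3] true AND true = true
[1] true AND false AND true = false
[2.1] false OR true = true
[2.2] true AND true = true
[2.3.2] exactly-one(false, true) = true
[2.3] true → true = true
[2] true AND true AND true = true
[root] false OR true = true
Overall: true → paid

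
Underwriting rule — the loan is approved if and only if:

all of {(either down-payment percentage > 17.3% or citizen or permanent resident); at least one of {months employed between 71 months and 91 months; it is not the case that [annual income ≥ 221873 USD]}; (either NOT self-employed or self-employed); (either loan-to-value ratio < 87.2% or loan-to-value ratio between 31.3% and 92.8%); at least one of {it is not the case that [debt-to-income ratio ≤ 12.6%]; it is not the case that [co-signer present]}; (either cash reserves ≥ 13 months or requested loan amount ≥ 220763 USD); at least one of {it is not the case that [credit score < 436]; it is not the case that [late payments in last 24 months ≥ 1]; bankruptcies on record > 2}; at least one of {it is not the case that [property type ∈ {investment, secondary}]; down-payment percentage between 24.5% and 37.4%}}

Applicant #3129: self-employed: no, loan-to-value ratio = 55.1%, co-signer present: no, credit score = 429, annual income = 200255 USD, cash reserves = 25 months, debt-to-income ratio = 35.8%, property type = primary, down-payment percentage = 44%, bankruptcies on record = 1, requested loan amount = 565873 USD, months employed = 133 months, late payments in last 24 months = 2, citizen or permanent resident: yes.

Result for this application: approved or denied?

Denied

Atomic conditions:
  down-payment percentage > 17.3%: 44 > 17.3 is true
  citizen or permanent resident: yes → true
  months employed between 71 months and 91 months: 133 in [71, 91] is false
  annual income ≥ 221873 USD: 200255 ≥ 221873 is false
  NOT self-employed: no → true
  self-employed: no → false
  loan-to-value ratio < 87.2%: 55.1 < 87.2 is true
  loan-to-value ratio between 31.3% and 92.8%: 55.1 in [31.3, 92.8] is true
  debt-to-income ratio ≤ 12.6%: 35.8 ≤ 12.6 is false
  co-signer present: no → false
  cash reserves ≥ 13 months: 25 ≥ 13 is true
  requested loan amount ≥ 220763 USD: 565873 ≥ 220763 is true
  credit score < 436: 429 < 436 is true
  late payments in last 24 months ≥ 1: 2 ≥ 1 is true
  bankruptcies on record > 2: 1 > 2 is false
  property type ∈ {investment, secondary}: primary is not in the set → false
  down-payment percentage between 24.5% and 37.4%: 44 in [24.5, 37.4] is false
Combine:
[1] true OR true = true
[2.2] NOT false = true
[2] false OR true = true
[3] true OR false = true
[4] true OR true = true
[5.1] NOT false = true
[5.2] NOT false = true
[5] true OR true = true
[6] true OR true = true
[7.1] NOT true = false
[7.2] NOT true = false
[7] false OR false OR false = false
[8.1] NOT false = true
[8] true OR false = true
[root] true AND true AND true AND true AND true AND true AND false AND true = false
Overall: false → denied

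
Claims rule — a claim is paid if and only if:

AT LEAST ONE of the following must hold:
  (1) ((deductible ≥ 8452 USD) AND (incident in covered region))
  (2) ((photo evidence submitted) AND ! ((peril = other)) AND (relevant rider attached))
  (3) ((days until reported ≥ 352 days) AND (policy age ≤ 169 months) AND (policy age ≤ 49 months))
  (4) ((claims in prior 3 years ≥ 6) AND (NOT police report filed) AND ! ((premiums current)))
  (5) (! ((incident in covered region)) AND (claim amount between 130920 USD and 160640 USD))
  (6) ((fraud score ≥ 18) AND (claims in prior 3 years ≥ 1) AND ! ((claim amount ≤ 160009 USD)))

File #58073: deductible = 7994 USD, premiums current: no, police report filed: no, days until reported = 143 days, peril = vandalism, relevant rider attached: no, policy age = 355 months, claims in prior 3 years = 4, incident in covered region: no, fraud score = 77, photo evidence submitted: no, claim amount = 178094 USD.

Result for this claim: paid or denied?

Atomic conditions:
  deductible ≥ 8452 USD: 7994 ≥ 8452 is false
  incident in covered region: no → false
  photo evidence submitted: no → false
  peril = other: vandalism == other is false
  relevant rider attached: no → false
  days until reported ≥ 352 days: 143 ≥ 352 is false
  policy age ≤ 169 months: 355 ≤ 169 is false
  policy age ≤ 49 months: 355 ≤ 49 is false
  claims in prior 3 years ≥ 6: 4 ≥ 6 is false
  NOT police report filed: no → true
  premiums current: no → false
  claim amount between 130920 USD and 160640 USD: 178094 in [130920, 160640] is false
  fraud score ≥ 18: 77 ≥ 18 is true
  claims in prior 3 years ≥ 1: 4 ≥ 1 is true
  claim amount ≤ 160009 USD: 178094 ≤ 160009 is false
Combine:
[1] false AND false = false
[2.2] NOT false = true
[2] false AND true AND false = false
[3] false AND false AND false = false
[4.3] NOT false = true
[4] false AND true AND true = false
[5.1] NOT false = true
[5] true AND false = false
[6.3] NOT false = true
[6] true AND true AND true = true
[root] false OR false OR false OR false OR false OR true = true
Overall: true → paid

Paid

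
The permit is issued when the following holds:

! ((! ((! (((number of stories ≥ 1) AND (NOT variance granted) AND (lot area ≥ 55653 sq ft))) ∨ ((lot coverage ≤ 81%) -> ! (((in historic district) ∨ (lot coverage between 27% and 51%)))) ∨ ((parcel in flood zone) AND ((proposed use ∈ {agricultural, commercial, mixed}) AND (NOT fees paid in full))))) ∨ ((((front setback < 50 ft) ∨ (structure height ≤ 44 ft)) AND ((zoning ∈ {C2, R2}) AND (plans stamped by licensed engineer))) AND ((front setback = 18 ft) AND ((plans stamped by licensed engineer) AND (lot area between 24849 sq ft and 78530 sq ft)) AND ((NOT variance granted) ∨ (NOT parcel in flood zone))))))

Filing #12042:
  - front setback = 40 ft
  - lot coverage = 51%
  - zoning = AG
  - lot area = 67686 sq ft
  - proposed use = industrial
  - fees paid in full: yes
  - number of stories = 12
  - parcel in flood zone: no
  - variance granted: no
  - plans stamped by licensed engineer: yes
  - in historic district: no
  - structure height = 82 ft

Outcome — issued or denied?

Atomic conditions:
  number of stories ≥ 1: 12 ≥ 1 is true
  NOT variance granted: no → true
  lot area ≥ 55653 sq ft: 67686 ≥ 55653 is true
  lot coverage ≤ 81%: 51 ≤ 81 is true
  in historic district: no → false
  lot coverage between 27% and 51%: 51 in [27, 51] is true
  parcel in flood zone: no → false
  proposed use ∈ {agricultural, commercial, mixed}: industrial is not in the set → false
  NOT fees paid in full: yes → false
  front setback < 50 ft: 40 < 50 is true
  structure height ≤ 44 ft: 82 ≤ 44 is false
  zoning ∈ {C2, R2}: AG is not in the set → false
  plans stamped by licensed engineer: yes → true
  front setback = 18 ft: 40 == 18 is false
  lot area between 24849 sq ft and 78530 sq ft: 67686 in [24849, 78530] is true
  NOT parcel in flood zone: no → true
Combine:
[1.1.1.1.1] true AND true AND true = true
[1.1.1.1] NOT true = false
[1.1.1.2.2.1] false OR true = true
[1.1.1.2.2] NOT true = false
[1.1.1.2] true → false = false
[1.1.1.3.2] false AND false = false
[1.1.1.3] false AND false = false
[1.1.1] false OR false OR false = false
[1.1] NOT false = true
[1.2.1.1] true OR false = true
[1.2.1.2] false AND true = false
[1.2.1] true AND false = false
[1.2.2.2] true AND true = true
[1.2.2.3] true OR true = true
[1.2.2] false AND true AND true = false
[1.2] false AND false = false
[1] true OR false = true
[root] NOT true = false
Overall: false → denied

Denied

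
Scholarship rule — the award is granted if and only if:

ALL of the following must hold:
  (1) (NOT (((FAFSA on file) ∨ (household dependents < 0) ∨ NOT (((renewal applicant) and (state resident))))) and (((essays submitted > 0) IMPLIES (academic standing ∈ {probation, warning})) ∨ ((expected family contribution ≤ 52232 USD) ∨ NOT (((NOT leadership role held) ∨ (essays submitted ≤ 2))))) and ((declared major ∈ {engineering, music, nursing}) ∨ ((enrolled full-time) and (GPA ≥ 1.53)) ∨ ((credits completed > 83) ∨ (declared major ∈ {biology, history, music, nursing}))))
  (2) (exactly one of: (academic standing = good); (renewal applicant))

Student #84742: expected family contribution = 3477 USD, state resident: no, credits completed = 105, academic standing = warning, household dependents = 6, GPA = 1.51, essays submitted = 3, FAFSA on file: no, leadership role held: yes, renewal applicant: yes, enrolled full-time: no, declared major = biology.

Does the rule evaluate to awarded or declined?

Declined

Atomic conditions:
  FAFSA on file: no → false
  household dependents < 0: 6 < 0 is false
  renewal applicant: yes → true
  state resident: no → false
  essays submitted > 0: 3 > 0 is true
  academic standing ∈ {probation, warning}: warning is in the set → true
  expected family contribution ≤ 52232 USD: 3477 ≤ 52232 is true
  NOT leadership role held: yes → false
  essays submitted ≤ 2: 3 ≤ 2 is false
  declared major ∈ {engineering, music, nursing}: biology is not in the set → false
  enrolled full-time: no → false
  GPA ≥ 1.53: 1.51 ≥ 1.53 is false
  credits completed > 83: 105 > 83 is true
  declared major ∈ {biology, history, music, nursing}: biology is in the set → true
  academic standing = good: warning == good is false
Combine:
[1.1.1.3.1] true AND false = false
[1.1.1.3] NOT false = true
[1.1.1] false OR false OR true = true
[1.1] NOT true = false
[1.2.1] true → true = true
[1.2.2.2.1] false OR false = false
[1.2.2.2] NOT false = true
[1.2.2] true OR true = true
[1.2] true OR true = true
[1.3.2] false AND false = false
[1.3.3] true OR true = true
[1.3] false OR false OR true = true
[1] false AND true AND true = false
[2] exactly-one(false, true) = true
[root] false AND true = false
Overall: false → declined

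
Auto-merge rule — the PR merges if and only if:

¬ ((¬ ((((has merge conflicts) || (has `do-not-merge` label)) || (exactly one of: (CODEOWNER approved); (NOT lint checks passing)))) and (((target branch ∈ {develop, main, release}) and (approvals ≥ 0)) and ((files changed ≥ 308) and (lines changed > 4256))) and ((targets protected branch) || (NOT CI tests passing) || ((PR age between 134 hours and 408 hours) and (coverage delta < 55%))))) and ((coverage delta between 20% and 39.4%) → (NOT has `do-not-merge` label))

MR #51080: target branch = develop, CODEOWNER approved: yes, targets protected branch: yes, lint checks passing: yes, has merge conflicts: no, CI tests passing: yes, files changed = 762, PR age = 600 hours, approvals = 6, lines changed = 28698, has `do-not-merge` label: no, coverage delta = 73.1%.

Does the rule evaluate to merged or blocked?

Atomic conditions:
  has merge conflicts: no → false
  has `do-not-merge` label: no → false
  CODEOWNER approved: yes → true
  NOT lint checks passing: yes → false
  target branch ∈ {develop, main, release}: develop is in the set → true
  approvals ≥ 0: 6 ≥ 0 is true
  files changed ≥ 308: 762 ≥ 308 is true
  lines changed > 4256: 28698 > 4256 is true
  targets protected branch: yes → true
  NOT CI tests passing: yes → false
  PR age between 134 hours and 408 hours: 600 in [134, 408] is false
  coverage delta < 55%: 73.1 < 55 is false
  coverage delta between 20% and 39.4%: 73.1 in [20, 39.4] is false
  NOT has `do-not-merge` label: no → true
Combine:
[1.1.1.1.1] false OR false = false
[1.1.1.1.2] exactly-one(true, false) = true
[1.1.1.1] false OR true = true
[1.1.1] NOT true = false
[1.1.2.1] true AND true = true
[1.1.2.2] true AND true = true
[1.1.2] true AND true = true
[1.1.3.3] false AND false = false
[1.1.3] true OR false OR false = true
[1.1] false AND true AND true = false
[1] NOT false = true
[2] false → true (antecedent false ⇒ implication holds) = true
[root] true AND true = true
Overall: true → merged

Merged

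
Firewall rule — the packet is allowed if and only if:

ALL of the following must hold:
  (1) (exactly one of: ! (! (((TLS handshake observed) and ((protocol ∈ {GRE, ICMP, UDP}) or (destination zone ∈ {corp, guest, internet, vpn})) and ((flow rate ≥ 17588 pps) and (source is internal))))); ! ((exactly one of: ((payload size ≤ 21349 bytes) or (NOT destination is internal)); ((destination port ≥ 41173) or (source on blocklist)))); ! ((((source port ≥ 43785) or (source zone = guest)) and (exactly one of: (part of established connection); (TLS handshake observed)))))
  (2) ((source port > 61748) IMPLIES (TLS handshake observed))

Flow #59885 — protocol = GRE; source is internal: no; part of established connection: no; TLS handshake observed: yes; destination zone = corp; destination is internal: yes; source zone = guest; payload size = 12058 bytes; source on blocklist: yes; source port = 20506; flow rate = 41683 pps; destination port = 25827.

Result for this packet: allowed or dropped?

Atomic conditions:
  TLS handshake observed: yes → true
  protocol ∈ {GRE, ICMP, UDP}: GRE is in the set → true
  destination zone ∈ {corp, guest, internet, vpn}: corp is in the set → true
  flow rate ≥ 17588 pps: 41683 ≥ 17588 is true
  source is internal: no → false
  payload size ≤ 21349 bytes: 12058 ≤ 21349 is true
  NOT destination is internal: yes → false
  destination port ≥ 41173: 25827 ≥ 41173 is false
  source on blocklist: yes → true
  source port ≥ 43785: 20506 ≥ 43785 is false
  source zone = guest: guest == guest is true
  part of established connection: no → false
  source port > 61748: 20506 > 61748 is false
Combine:
[1.1.1.1.2] true OR true = true
[1.1.1.1.3] true AND false = false
[1.1.1.1] true AND true AND false = false
[1.1.1] NOT false = true
[1.1] NOT true = false
[1.2.1.1] true OR false = true
[1.2.1.2] false OR true = true
[1.2.1] exactly-one(true, true) = false
[1.2] NOT false = true
[1.3.1.1] false OR true = true
[1.3.1.2] exactly-one(false, true) = true
[1.3.1] true AND true = true
[1.3] NOT true = false
[1] exactly-one(false, true, false) = true
[2] false → true (antecedent false ⇒ implication holds) = true
[root] true AND true = true
Overall: true → allowed

Allowed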